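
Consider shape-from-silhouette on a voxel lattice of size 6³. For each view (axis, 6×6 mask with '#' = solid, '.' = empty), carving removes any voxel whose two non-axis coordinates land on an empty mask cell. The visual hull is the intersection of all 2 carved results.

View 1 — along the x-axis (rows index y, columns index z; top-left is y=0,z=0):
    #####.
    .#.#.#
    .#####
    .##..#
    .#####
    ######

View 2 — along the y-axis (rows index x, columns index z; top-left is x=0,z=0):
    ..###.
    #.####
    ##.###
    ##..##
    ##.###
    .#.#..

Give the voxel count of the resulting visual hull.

before carving: 216 voxels (6×6×6)
after view 1 [x-axis, 27 of 36 cells solid] → remaining = 162
after view 2 [y-axis, 24 of 36 cells solid] → remaining = 107

voxel count = 107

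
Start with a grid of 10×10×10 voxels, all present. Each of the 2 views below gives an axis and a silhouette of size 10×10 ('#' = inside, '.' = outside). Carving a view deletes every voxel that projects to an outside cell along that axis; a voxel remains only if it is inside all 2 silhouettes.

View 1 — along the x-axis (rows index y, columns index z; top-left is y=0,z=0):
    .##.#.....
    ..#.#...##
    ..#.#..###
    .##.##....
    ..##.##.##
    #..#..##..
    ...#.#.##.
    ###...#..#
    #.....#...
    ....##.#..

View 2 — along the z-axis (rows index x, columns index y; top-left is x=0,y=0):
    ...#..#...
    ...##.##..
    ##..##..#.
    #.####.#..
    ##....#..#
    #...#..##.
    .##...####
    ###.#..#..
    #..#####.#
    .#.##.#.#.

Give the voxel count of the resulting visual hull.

198 voxels

start: 10×10×10 = 1000 voxels
after view 1 [x-axis, 40 of 100 cells solid] → remaining = 400
after view 2 [z-axis, 48 of 100 cells solid] → remaining = 198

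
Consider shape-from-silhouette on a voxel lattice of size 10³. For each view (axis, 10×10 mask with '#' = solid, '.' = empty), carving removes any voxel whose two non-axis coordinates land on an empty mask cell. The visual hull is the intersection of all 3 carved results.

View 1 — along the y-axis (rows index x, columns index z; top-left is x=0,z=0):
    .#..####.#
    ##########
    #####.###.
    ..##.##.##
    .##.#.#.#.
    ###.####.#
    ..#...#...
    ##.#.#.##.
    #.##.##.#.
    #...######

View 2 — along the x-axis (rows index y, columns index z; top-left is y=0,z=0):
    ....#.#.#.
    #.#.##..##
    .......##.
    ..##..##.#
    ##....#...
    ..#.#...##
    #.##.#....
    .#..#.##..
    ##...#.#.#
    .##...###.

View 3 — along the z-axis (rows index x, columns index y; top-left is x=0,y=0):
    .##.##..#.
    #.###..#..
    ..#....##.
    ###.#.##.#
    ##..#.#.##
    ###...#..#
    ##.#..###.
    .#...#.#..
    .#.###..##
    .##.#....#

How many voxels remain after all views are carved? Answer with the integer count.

remaining voxels: 122

start: 10×10×10 = 1000 voxels
[1] y-view keeps 64 columns → grid now 640
[2] x-view keeps 41 columns → grid now 268
[3] z-view keeps 50 columns → grid now 122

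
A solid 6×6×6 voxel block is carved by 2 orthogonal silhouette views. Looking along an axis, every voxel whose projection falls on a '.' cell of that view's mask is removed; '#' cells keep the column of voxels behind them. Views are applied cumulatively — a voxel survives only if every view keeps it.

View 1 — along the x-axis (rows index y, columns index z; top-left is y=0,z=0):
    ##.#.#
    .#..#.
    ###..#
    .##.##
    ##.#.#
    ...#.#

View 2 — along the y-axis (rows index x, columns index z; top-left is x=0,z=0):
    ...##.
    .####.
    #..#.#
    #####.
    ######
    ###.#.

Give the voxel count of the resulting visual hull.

start: 6×6×6 = 216 voxels
after view 1 [x-axis, 20 of 36 cells solid] → remaining = 120
after view 2 [y-axis, 24 of 36 cells solid] → remaining = 75

remaining voxels: 75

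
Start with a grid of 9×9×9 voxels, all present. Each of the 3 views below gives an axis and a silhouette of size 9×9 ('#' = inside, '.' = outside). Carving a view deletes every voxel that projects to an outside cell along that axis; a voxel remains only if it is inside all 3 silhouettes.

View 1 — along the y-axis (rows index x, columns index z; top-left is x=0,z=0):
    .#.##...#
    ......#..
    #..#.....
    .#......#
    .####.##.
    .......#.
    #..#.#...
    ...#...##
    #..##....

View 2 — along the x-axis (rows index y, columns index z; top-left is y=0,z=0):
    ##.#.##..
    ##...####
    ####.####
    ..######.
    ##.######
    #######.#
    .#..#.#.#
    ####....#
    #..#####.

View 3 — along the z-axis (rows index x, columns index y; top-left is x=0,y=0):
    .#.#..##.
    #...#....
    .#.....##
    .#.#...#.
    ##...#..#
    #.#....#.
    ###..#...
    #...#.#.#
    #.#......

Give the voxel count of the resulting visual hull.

before carving: 729 voxels (9×9×9)
after view 1 [y-axis, 25 of 81 cells solid] → remaining = 225
after view 2 [x-axis, 56 of 81 cells solid] → remaining = 159
after view 3 [z-axis, 29 of 81 cells solid] → remaining = 59

voxel count = 59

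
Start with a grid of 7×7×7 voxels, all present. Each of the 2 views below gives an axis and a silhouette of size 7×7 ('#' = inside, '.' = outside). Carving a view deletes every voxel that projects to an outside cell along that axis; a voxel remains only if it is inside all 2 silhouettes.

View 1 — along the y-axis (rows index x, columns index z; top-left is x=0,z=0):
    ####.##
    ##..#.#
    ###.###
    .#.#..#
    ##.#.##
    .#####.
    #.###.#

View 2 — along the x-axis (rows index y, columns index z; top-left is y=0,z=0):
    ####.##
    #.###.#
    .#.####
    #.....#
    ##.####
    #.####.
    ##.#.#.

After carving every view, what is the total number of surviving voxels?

full grid |V| = 343
  1. axis=1 (XZ plane), |mask|=34  ⇒  voxels=238
  2. axis=0 (YZ plane), |mask|=33  ⇒  voxels=162

voxel count = 162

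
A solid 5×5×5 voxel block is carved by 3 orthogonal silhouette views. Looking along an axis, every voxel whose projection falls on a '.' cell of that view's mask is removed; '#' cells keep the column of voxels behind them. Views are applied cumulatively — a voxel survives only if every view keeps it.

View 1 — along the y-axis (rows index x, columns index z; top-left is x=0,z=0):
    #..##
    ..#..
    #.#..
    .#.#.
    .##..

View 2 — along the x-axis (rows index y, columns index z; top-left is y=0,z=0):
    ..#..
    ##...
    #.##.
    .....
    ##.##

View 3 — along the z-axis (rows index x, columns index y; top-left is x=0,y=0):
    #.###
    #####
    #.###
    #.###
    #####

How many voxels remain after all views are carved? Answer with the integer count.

18 voxels

initial block: 5^3 = 125
carve view 1 (along y, XZ-mask fill 10/25): 50 voxels remain
carve view 2 (along x, YZ-mask fill 10/25): 21 voxels remain
carve view 3 (along z, XY-mask fill 22/25): 18 voxels remain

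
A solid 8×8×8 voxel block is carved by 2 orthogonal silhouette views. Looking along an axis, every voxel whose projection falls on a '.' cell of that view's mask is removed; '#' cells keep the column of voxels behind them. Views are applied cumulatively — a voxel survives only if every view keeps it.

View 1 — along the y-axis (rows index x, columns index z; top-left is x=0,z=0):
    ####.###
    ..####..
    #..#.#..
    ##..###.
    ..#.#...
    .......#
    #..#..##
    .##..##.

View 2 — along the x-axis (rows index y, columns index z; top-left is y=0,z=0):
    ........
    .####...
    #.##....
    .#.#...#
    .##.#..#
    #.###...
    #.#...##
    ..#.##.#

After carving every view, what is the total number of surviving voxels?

voxel count = 94

initial block: 8^3 = 512
V1 y: intersect with XZ mask (30 set) -- 240 left
V2 x: intersect with YZ mask (26 set) -- 94 left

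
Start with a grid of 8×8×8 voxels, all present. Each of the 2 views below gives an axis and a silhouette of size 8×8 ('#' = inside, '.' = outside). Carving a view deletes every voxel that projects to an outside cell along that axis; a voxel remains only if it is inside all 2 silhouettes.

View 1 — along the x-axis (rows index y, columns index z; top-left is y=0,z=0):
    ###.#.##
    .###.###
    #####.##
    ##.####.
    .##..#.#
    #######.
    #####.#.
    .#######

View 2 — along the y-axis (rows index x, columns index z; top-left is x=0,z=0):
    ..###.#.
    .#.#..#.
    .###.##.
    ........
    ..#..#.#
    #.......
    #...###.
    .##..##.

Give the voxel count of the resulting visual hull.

before carving: 512 voxels (8×8×8)
  1. axis=0 (YZ plane), |mask|=49  ⇒  voxels=392
  2. axis=1 (XZ plane), |mask|=24  ⇒  voxels=152

voxel count = 152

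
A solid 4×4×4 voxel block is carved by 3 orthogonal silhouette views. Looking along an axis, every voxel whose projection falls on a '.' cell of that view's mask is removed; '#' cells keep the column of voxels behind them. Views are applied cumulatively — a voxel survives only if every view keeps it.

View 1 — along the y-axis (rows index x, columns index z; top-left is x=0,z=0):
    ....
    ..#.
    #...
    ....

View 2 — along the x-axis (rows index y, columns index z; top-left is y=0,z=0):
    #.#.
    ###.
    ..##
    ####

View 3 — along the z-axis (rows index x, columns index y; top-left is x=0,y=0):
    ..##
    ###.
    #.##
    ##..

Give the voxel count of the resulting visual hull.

initial block: 4^3 = 64
step 1: project along y, AND mask (2/16) → |grid| = 8
step 2: project along x, AND mask (11/16) → |grid| = 7
step 3: project along z, AND mask (10/16) → |grid| = 5

5 voxels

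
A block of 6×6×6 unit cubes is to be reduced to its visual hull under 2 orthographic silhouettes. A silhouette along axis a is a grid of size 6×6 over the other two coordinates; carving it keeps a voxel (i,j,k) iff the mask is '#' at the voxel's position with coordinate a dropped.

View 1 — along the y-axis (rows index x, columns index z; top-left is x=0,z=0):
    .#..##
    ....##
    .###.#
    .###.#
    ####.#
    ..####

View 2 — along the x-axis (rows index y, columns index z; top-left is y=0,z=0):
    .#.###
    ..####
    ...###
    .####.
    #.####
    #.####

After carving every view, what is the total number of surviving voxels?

initial block: 6^3 = 216
  1. axis=1 (XZ plane), |mask|=22  ⇒  voxels=132
  2. axis=0 (YZ plane), |mask|=25  ⇒  voxels=98

98 voxels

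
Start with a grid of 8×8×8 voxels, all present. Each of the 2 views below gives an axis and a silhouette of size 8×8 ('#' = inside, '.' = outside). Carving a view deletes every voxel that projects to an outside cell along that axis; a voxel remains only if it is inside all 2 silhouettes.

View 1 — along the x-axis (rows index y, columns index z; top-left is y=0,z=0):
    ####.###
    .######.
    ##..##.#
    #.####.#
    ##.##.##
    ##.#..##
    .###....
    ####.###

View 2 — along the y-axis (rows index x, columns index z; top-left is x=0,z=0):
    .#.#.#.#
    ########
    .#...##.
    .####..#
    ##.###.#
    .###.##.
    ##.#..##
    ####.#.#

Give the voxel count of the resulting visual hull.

voxel count = 247

initial block: 8^3 = 512
step 1: project along x, AND mask (45/64) → |grid| = 360
step 2: project along y, AND mask (42/64) → |grid| = 247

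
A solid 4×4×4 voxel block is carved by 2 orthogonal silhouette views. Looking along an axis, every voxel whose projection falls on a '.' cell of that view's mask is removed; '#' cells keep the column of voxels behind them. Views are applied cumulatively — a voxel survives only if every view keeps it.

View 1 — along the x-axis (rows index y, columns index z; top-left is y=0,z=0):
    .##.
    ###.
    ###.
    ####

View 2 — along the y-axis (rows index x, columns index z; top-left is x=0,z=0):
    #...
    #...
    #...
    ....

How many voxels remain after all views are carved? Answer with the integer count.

remaining voxels: 9

full grid |V| = 64
after view 1 [x-axis, 12 of 16 cells solid] → remaining = 48
after view 2 [y-axis, 3 of 16 cells solid] → remaining = 9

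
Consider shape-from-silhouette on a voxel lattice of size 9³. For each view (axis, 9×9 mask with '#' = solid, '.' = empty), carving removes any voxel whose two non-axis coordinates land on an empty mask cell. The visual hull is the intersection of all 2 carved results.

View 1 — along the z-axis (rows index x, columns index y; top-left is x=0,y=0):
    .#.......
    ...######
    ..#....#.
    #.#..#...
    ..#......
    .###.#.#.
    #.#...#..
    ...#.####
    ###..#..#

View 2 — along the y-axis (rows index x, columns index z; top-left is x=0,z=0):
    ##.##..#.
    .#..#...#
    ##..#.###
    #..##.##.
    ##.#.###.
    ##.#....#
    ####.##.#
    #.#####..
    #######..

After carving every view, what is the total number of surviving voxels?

before carving: 729 voxels (9×9×9)
carve view 1 (along z, XY-mask fill 31/81): 279 voxels remain
carve view 2 (along y, XZ-mask fill 49/81): 162 voxels remain

remaining voxels: 162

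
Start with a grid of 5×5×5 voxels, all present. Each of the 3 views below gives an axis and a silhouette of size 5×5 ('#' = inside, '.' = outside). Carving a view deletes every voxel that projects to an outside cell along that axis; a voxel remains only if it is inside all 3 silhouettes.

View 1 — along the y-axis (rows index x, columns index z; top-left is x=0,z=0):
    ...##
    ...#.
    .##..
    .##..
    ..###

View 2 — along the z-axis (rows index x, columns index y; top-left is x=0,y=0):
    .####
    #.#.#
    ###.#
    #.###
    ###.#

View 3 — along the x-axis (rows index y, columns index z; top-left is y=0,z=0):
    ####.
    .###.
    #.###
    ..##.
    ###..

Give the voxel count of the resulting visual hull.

remaining voxels: 27

initial block: 5^3 = 125
step 1: project along y, AND mask (10/25) → |grid| = 50
step 2: project along z, AND mask (19/25) → |grid| = 39
step 3: project along x, AND mask (16/25) → |grid| = 27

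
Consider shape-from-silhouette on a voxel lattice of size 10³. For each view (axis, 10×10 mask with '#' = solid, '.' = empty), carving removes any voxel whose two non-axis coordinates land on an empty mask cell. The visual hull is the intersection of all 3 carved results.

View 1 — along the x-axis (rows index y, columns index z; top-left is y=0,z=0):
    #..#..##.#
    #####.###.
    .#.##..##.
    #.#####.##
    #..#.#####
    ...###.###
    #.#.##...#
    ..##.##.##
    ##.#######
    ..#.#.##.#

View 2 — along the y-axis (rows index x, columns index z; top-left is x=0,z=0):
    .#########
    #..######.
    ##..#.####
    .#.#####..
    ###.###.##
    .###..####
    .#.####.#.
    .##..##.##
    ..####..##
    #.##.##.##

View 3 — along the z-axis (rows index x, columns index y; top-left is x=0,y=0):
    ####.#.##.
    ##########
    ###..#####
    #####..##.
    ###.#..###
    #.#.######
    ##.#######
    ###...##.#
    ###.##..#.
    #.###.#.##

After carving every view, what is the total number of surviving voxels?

|visual hull| = 330

initial block: 10^3 = 1000
V1 x: intersect with YZ mask (64 set) -- 640 left
V2 y: intersect with XZ mask (69 set) -- 445 left
V3 z: intersect with XY mask (75 set) -- 330 left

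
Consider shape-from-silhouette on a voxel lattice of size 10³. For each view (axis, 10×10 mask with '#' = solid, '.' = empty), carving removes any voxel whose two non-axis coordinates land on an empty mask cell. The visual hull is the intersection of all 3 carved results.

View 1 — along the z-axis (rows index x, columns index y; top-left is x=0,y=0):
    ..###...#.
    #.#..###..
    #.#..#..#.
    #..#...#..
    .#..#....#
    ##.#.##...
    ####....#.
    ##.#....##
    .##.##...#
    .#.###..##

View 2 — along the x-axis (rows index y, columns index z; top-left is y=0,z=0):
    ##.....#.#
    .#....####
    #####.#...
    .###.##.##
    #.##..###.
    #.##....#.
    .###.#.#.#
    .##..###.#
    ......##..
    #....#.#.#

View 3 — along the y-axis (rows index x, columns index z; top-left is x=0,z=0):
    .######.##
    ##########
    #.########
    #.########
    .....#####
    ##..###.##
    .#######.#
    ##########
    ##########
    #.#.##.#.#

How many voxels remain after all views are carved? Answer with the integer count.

start: 10×10×10 = 1000 voxels
after view 1 [z-axis, 45 of 100 cells solid] → remaining = 450
after view 2 [x-axis, 50 of 100 cells solid] → remaining = 220
after view 3 [y-axis, 82 of 100 cells solid] → remaining = 180

voxel count = 180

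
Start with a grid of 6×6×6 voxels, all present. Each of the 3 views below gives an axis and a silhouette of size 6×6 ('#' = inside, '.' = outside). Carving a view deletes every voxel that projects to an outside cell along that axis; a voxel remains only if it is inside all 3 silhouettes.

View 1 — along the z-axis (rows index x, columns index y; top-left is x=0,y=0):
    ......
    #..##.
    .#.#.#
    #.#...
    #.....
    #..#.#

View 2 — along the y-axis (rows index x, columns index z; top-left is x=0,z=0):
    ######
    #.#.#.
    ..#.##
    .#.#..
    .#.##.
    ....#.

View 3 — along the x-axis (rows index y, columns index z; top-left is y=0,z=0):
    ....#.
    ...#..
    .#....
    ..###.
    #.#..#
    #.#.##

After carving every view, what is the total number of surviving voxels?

full grid |V| = 216
carve view 1 (along z, XY-mask fill 12/36): 72 voxels remain
carve view 2 (along y, XZ-mask fill 18/36): 28 voxels remain
carve view 3 (along x, YZ-mask fill 13/36): 15 voxels remain

remaining voxels: 15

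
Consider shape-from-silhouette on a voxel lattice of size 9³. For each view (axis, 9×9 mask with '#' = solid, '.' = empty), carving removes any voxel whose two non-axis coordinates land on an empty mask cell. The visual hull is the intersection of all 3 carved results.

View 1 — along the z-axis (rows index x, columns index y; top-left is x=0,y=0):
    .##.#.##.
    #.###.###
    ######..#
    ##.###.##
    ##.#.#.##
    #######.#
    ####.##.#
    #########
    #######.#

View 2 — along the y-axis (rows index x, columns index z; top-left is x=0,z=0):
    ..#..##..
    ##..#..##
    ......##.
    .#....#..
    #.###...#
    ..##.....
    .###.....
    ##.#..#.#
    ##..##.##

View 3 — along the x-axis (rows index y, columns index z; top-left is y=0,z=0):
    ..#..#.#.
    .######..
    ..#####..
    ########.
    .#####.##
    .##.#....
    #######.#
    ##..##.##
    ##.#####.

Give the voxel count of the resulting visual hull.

|visual hull| = 151

before carving: 729 voxels (9×9×9)
after view 1 [z-axis, 64 of 81 cells solid] → remaining = 576
after view 2 [y-axis, 33 of 81 cells solid] → remaining = 238
after view 3 [x-axis, 53 of 81 cells solid] → remaining = 151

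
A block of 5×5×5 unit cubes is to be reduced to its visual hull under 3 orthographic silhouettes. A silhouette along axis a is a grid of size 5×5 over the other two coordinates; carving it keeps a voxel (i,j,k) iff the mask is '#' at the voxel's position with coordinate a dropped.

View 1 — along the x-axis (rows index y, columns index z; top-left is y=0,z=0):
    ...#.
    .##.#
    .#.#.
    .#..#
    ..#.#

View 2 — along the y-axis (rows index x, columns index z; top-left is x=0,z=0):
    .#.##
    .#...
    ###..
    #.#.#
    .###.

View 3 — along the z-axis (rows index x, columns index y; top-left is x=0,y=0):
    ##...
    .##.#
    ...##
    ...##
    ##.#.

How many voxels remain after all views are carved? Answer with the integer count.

start: 5×5×5 = 125 voxels
[1] x-view keeps 10 columns → grid now 50
[2] y-view keeps 13 columns → grid now 28
[3] z-view keeps 12 columns → grid now 14

voxel count = 14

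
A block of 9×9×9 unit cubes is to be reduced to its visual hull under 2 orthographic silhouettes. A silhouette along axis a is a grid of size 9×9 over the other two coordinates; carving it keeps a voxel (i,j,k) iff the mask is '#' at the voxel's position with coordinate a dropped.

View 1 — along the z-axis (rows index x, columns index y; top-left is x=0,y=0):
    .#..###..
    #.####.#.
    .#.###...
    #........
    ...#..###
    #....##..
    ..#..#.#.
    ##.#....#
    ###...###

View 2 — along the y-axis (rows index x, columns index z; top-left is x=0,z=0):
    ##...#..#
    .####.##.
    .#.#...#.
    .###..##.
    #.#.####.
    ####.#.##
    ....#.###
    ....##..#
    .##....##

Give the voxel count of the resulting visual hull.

before carving: 729 voxels (9×9×9)
  1. axis=2 (XY plane), |mask|=35  ⇒  voxels=315
  2. axis=1 (XZ plane), |mask|=42  ⇒  voxels=162

162 voxels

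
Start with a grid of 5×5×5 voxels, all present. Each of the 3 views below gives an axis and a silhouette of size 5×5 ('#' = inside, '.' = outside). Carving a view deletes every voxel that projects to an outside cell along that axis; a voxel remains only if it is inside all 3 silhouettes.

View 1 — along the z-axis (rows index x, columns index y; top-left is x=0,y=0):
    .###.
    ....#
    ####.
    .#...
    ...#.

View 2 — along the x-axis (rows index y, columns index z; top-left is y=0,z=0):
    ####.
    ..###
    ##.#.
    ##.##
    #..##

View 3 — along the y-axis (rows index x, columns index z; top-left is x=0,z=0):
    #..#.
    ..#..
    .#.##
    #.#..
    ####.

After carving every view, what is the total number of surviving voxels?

start: 5×5×5 = 125 voxels
[1] z-view keeps 10 columns → grid now 50
[2] x-view keeps 17 columns → grid now 34
[3] y-view keeps 12 columns → grid now 18

remaining voxels: 18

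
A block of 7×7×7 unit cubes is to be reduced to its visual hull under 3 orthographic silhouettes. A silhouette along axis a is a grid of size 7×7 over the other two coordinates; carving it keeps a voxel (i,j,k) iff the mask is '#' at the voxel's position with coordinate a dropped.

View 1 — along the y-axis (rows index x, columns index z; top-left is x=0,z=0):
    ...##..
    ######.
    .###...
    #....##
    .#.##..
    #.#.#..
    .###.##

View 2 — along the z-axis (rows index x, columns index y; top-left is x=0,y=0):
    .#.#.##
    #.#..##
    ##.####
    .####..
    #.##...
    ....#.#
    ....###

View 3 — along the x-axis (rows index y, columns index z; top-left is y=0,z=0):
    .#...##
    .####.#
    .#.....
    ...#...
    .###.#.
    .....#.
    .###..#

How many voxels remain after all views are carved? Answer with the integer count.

|visual hull| = 38

start: 7×7×7 = 343 voxels
step 1: project along y, AND mask (25/49) → |grid| = 175
step 2: project along z, AND mask (26/49) → |grid| = 92
step 3: project along x, AND mask (19/49) → |grid| = 38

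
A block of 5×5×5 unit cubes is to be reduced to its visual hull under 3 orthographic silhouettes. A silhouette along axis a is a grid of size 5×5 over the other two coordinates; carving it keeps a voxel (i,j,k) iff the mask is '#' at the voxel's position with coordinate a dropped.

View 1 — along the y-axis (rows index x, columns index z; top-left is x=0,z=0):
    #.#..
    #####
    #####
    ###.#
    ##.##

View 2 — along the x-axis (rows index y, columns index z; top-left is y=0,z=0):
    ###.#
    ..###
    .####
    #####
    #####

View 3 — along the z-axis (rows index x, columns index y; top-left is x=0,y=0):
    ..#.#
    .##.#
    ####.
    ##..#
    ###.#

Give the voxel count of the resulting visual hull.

53 voxels

initial block: 5^3 = 125
[1] y-view keeps 20 columns → grid now 100
[2] x-view keeps 21 columns → grid now 83
[3] z-view keeps 16 columns → grid now 53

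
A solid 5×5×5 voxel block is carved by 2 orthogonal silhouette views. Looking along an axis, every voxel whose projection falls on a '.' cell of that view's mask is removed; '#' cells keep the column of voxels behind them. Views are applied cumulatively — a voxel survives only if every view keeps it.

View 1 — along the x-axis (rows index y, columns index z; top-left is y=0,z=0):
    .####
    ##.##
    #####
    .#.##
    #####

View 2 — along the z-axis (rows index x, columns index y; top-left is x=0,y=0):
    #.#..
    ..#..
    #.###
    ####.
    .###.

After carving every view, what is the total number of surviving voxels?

start: 5×5×5 = 125 voxels
carve view 1 (along x, YZ-mask fill 21/25): 105 voxels remain
carve view 2 (along z, XY-mask fill 14/25): 59 voxels remain

voxel count = 59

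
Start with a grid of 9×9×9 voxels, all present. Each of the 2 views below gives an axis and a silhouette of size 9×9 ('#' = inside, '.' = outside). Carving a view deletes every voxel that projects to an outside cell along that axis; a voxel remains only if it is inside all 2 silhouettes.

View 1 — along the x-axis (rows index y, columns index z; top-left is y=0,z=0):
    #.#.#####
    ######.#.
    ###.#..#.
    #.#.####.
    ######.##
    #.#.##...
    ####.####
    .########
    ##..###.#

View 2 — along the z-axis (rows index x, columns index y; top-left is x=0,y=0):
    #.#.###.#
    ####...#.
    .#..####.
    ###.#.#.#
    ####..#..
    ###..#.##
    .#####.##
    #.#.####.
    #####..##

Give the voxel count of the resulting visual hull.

full grid |V| = 729
carve view 1 (along x, YZ-mask fill 59/81): 531 voxels remain
carve view 2 (along z, XY-mask fill 53/81): 348 voxels remain

voxel count = 348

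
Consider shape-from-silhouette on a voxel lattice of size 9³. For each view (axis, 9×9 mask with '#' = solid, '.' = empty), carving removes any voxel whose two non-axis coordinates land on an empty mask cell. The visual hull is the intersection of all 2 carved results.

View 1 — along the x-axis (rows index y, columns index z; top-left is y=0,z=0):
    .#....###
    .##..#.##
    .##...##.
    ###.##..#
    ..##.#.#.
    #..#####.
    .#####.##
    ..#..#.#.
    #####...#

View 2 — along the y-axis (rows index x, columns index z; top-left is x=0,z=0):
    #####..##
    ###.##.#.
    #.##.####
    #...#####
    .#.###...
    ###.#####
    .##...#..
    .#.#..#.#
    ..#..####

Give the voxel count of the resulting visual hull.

initial block: 9^3 = 729
after view 1 [x-axis, 45 of 81 cells solid] → remaining = 405
after view 2 [y-axis, 50 of 81 cells solid] → remaining = 255

255 voxels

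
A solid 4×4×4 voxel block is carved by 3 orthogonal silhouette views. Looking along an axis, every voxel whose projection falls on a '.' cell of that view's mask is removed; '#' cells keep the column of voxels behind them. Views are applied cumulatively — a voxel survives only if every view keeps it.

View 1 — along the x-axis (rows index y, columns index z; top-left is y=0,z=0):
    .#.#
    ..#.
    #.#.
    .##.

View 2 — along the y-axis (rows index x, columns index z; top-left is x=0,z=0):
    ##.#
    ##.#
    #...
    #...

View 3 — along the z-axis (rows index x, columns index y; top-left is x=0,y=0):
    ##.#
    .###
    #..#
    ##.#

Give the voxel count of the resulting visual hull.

remaining voxels: 5

before carving: 64 voxels (4×4×4)
  1. axis=0 (YZ plane), |mask|=7  ⇒  voxels=28
  2. axis=1 (XZ plane), |mask|=8  ⇒  voxels=10
  3. axis=2 (XY plane), |mask|=11  ⇒  voxels=5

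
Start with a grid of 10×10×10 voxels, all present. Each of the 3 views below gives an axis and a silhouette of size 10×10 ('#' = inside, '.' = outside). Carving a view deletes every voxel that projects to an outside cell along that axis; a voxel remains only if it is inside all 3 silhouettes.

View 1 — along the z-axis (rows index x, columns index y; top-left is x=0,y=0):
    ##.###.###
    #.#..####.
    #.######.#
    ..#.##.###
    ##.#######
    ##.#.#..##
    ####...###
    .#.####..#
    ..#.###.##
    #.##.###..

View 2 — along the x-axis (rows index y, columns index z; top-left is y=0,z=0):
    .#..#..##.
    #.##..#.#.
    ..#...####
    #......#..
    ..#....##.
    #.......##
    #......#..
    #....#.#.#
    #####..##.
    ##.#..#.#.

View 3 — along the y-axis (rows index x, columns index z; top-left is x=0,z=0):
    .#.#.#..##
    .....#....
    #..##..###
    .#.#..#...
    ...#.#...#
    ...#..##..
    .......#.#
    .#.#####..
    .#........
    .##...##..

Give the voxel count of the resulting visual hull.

start: 10×10×10 = 1000 voxels
after view 1 [z-axis, 68 of 100 cells solid] → remaining = 680
after view 2 [x-axis, 40 of 100 cells solid] → remaining = 271
after view 3 [y-axis, 34 of 100 cells solid] → remaining = 82

82 voxels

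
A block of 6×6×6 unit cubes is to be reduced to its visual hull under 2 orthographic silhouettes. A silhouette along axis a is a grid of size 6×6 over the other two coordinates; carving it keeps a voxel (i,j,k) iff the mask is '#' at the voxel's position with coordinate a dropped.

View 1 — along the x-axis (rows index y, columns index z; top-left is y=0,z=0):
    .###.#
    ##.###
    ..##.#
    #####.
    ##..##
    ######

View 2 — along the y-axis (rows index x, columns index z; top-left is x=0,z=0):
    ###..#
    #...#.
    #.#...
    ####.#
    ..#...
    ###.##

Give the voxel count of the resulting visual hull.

initial block: 6^3 = 216
[1] x-view keeps 27 columns → grid now 162
[2] y-view keeps 19 columns → grid now 83

voxel count = 83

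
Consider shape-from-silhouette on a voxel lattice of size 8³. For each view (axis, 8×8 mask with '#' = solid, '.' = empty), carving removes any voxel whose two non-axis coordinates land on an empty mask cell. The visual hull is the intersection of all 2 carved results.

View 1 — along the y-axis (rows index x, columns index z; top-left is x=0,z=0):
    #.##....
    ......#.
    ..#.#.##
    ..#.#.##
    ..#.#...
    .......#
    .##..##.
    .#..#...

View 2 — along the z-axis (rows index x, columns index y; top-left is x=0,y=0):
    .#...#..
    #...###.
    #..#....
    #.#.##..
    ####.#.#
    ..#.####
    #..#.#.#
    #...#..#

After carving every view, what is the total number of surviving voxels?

remaining voxels: 73

initial block: 8^3 = 512
[1] y-view keeps 21 columns → grid now 168
[2] z-view keeps 30 columns → grid now 73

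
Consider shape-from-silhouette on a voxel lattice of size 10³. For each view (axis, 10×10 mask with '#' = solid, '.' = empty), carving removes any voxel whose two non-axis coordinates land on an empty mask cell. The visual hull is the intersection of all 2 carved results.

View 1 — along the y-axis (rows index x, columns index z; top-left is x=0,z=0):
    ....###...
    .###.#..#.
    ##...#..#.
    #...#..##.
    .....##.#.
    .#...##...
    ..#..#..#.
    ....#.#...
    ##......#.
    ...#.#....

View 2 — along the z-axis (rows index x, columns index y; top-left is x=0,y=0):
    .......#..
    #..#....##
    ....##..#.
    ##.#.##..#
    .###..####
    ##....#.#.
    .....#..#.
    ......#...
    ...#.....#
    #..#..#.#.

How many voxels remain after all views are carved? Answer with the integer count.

114 voxels

initial block: 10^3 = 1000
after view 1 [y-axis, 32 of 100 cells solid] → remaining = 320
after view 2 [z-axis, 34 of 100 cells solid] → remaining = 114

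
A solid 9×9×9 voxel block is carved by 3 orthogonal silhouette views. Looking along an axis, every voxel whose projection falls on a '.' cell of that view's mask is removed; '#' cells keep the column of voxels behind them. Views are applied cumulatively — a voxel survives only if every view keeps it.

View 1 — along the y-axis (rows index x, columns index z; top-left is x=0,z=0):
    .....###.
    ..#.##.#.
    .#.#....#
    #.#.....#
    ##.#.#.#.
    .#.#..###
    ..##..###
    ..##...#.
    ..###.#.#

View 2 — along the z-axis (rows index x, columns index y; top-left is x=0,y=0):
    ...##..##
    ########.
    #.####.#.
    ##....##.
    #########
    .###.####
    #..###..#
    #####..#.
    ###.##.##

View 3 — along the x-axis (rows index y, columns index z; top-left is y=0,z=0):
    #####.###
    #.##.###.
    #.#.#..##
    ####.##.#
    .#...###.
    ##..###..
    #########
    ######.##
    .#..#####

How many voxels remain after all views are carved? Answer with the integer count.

full grid |V| = 729
  1. axis=1 (XZ plane), |mask|=36  ⇒  voxels=324
  2. axis=2 (XY plane), |mask|=56  ⇒  voxels=232
  3. axis=0 (YZ plane), |mask|=58  ⇒  voxels=163

voxel count = 163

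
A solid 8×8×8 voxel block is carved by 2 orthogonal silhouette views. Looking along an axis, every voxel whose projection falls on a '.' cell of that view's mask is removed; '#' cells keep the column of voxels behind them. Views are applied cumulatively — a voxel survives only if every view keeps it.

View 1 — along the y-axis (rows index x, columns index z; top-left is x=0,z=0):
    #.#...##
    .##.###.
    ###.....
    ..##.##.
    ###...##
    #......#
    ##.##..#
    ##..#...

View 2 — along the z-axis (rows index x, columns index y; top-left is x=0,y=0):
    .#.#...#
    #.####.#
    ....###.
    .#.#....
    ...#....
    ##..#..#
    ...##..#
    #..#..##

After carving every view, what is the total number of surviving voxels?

full grid |V| = 512
  1. axis=1 (XZ plane), |mask|=31  ⇒  voxels=248
  2. axis=2 (XY plane), |mask|=26  ⇒  voxels=99

|visual hull| = 99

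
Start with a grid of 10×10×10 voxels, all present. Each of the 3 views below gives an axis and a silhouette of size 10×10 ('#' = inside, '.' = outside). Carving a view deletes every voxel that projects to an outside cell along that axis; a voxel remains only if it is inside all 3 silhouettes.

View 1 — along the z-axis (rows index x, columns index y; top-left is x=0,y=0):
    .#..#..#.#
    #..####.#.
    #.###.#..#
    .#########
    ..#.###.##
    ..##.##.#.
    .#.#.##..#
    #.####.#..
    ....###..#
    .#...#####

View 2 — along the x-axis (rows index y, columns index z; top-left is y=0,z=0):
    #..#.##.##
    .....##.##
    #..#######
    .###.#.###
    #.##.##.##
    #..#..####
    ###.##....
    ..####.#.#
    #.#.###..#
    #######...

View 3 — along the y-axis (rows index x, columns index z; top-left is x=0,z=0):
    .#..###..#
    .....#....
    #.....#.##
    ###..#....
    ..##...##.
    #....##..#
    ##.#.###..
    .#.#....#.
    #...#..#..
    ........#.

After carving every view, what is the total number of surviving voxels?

full grid |V| = 1000
after view 1 [z-axis, 57 of 100 cells solid] → remaining = 570
after view 2 [x-axis, 62 of 100 cells solid] → remaining = 356
after view 3 [y-axis, 35 of 100 cells solid] → remaining = 125

remaining voxels: 125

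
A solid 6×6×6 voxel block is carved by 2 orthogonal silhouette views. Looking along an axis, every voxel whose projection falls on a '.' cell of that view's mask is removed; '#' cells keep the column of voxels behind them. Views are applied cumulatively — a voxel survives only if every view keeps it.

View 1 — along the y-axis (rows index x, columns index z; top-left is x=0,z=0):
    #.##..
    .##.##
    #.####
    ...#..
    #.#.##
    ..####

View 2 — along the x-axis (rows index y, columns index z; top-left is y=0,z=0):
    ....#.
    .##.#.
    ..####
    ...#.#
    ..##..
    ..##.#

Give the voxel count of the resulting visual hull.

61 voxels

initial block: 6^3 = 216
V1 y: intersect with XZ mask (21 set) -- 126 left
V2 x: intersect with YZ mask (15 set) -- 61 left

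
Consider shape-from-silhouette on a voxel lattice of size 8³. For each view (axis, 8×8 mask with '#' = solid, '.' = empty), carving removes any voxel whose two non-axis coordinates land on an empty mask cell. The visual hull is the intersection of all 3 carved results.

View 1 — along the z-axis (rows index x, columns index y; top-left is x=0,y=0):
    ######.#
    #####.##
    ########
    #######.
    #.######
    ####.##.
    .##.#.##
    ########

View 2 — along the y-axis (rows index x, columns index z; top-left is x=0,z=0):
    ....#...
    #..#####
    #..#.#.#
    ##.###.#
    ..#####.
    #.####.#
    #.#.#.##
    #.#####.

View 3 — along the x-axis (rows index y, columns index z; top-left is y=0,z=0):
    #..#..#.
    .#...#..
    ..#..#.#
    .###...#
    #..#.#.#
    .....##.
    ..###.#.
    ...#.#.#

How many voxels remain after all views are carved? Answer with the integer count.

full grid |V| = 512
V1 z: intersect with XY mask (55 set) -- 440 left
V2 y: intersect with XZ mask (39 set) -- 267 left
V3 x: intersect with YZ mask (25 set) -- 106 left

|visual hull| = 106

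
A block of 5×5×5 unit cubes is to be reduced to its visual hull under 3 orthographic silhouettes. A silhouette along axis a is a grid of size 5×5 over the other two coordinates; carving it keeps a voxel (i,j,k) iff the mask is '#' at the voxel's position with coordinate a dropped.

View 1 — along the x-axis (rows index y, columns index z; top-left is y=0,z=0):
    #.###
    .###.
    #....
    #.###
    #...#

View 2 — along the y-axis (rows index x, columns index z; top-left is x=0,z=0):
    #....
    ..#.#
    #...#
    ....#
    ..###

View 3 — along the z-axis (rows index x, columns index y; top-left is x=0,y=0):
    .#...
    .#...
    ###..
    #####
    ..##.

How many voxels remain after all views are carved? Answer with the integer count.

before carving: 125 voxels (5×5×5)
V1 x: intersect with YZ mask (14 set) -- 70 left
V2 y: intersect with XZ mask (9 set) -- 29 left
V3 z: intersect with XY mask (12 set) -- 10 left

10 voxels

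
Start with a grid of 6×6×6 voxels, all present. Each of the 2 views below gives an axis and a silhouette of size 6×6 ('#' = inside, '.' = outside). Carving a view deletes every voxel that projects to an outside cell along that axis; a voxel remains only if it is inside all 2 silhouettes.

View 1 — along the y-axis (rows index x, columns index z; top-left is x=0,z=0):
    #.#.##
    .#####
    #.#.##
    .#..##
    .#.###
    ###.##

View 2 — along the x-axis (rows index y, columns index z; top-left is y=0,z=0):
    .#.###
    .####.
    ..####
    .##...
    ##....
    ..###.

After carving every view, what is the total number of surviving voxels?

full grid |V| = 216
carve view 1 (along y, XZ-mask fill 25/36): 150 voxels remain
carve view 2 (along x, YZ-mask fill 19/36): 79 voxels remain

79 voxels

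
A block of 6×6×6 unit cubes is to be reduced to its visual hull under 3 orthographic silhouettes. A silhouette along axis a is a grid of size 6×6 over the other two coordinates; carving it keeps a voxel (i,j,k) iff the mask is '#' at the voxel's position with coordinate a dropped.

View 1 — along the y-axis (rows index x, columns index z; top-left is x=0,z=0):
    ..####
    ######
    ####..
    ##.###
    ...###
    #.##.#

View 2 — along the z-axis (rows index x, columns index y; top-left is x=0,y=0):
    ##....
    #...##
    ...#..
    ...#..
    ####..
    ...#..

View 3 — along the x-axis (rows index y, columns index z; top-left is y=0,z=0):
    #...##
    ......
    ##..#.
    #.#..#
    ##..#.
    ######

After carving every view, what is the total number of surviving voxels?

full grid |V| = 216
[1] y-view keeps 26 columns → grid now 156
[2] z-view keeps 12 columns → grid now 51
[3] x-view keeps 18 columns → grid now 25

25 voxels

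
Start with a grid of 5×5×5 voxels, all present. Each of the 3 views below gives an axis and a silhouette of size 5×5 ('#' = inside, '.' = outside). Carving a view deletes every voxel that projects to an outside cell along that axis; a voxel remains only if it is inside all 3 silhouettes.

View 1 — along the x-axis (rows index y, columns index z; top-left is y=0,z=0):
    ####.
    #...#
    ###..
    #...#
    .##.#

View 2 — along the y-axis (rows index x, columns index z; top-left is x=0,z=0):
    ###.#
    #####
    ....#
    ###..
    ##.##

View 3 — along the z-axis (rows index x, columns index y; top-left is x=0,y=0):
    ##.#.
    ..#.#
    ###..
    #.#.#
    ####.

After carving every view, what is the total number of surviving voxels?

remaining voxels: 31

initial block: 5^3 = 125
V1 x: intersect with YZ mask (14 set) -- 70 left
V2 y: intersect with XZ mask (17 set) -- 51 left
V3 z: intersect with XY mask (15 set) -- 31 left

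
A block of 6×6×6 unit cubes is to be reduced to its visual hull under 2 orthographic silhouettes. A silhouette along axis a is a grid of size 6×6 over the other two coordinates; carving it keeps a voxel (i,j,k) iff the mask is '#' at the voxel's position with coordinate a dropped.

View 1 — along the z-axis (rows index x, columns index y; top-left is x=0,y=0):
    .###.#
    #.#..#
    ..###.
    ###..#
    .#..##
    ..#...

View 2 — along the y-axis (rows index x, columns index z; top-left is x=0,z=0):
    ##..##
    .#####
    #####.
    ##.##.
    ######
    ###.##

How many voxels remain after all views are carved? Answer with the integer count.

start: 6×6×6 = 216 voxels
V1 z: intersect with XY mask (18 set) -- 108 left
V2 y: intersect with XZ mask (29 set) -- 85 left

85 voxels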